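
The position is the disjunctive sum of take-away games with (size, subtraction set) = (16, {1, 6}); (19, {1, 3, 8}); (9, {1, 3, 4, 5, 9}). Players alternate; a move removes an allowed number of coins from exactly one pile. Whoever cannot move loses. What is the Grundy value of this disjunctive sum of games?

3

Pile A, S = {1, 6}:
G(0) = 0
G(1) = mex{0} = 1
G(2) = mex{1} = 0
G(3) = mex{0} = 1
G(4) = mex{1} = 0
G(5) = mex{0} = 1
G(6) = mex{1,0} = 2
G(7) = mex{2,1} = 0
G(8) = mex{0,0} = 1
G(9) = mex{1,1} = 0
G(10) = mex{0,0} = 1
G(11) = mex{1,1} = 0
G(12) = mex{0,2} = 1
G(13) = mex{1,0} = 2
G(14) = mex{2,1} = 0
G(15) = mex{0,0} = 1
G(16) = mex{1,1} = 0
G_A(16) = 0.
Pile B, S = {1, 3, 8}:
n :  0  1  2  3  4  5  6  7  8  9 10 11 12 13 14 15 16 17 18 19
G :  0  1  0  1  0  1  0  1  2  3  2  0  1  0  1  0  1  0  1  2
G_B(19) = 2.
Pile C, S = {1, 3, 4, 5, 9}:
n : 0 1 2 3 4 5 6 7 8 9
G : 0 1 0 1 2 3 2 3 0 1
G_C(9) = 1.
Combined Grundy value = 0 ⊕ 2 ⊕ 1 = 3.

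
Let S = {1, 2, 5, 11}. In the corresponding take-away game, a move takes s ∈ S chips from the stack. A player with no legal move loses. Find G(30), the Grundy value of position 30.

0

G(0) = 0
G(1) = mex{0} = 1
G(2) = mex{1,0} = 2
G(3) = mex{2,1} = 0
G(4) = mex{0,2} = 1
G(5) = mex{1,0,0} = 2
G(6) = mex{2,1,1} = 0
G(7) = mex{0,2,2} = 1
G(8) = mex{1,0,0} = 2
G(9) = mex{2,1,1} = 0
G(10) = mex{0,2,2} = 1
G(11) = mex{1,0,0,0} = 2
G(12) = mex{2,1,1,1} = 0
G(13) = mex{0,2,2,2} = 1
G(14) = mex{1,0,0,0} = 2
G(15) = mex{2,1,1,1} = 0
G(16) = mex{0,2,2,2} = 1
G(17) = mex{1,0,0,0} = 2
G(18) = mex{2,1,1,1} = 0
G(19) = mex{0,2,2,2} = 1
G(20) = mex{1,0,0,0} = 2
G(21) = mex{2,1,1,1} = 0
G(22) = mex{0,2,2,2} = 1
G(23) = mex{1,0,0,0} = 2
G(24) = mex{2,1,1,1} = 0
G(25) = mex{0,2,2,2} = 1
G(26) = mex{1,0,0,0} = 2
G(27) = mex{2,1,1,1} = 0
G(28) = mex{0,2,2,2} = 1
G(29) = mex{1,0,0,0} = 2
G(30) = mex{2,1,1,1} = 0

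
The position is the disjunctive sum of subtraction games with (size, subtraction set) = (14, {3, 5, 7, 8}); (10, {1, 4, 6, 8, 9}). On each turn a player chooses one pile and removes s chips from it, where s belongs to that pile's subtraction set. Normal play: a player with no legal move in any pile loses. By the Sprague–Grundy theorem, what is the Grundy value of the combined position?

2

Pile A, S = {3, 5, 7, 8}:
G(0) = 0
G(1) = mex{} = 0
G(2) = mex{} = 0
G(3) = mex{0} = 1
G(4) = mex{0} = 1
G(5) = mex{0,0} = 1
G(6) = mex{1,0} = 2
G(7) = mex{1,0,0} = 2
G(8) = mex{1,1,0,0} = 2
G(9) = mex{2,1,0,0} = 3
G(10) = mex{2,1,1,0} = 3
G(11) = mex{2,2,1,1} = 0
G(12) = mex{3,2,1,1} = 0
G(13) = mex{3,2,2,1} = 0
G(14) = mex{0,3,2,2} = 1
G_A(14) = 1.
Pile B, S = {1, 4, 6, 8, 9}:
G(0) = 0
G(1) = mex{0} = 1
G(2) = mex{1} = 0
G(3) = mex{0} = 1
G(4) = mex{1,0} = 2
G(5) = mex{2,1} = 0
G(6) = mex{0,0,0} = 1
G(7) = mex{1,1,1} = 0
G(8) = mex{0,2,0,0} = 1
G(9) = mex{1,0,1,1,0} = 2
G(10) = mex{2,1,2,0,1} = 3
G_B(10) = 3.
Combined Grundy value = 1 ⊕ 3 = 2.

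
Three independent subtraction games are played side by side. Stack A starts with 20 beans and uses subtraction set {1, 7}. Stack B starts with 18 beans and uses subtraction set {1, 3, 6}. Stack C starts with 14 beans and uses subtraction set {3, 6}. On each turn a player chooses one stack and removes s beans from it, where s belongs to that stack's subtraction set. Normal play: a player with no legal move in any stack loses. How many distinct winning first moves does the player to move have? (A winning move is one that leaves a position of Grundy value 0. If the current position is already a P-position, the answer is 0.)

4

Stack A, S = {1, 7}:
n :  0  1  2  3  4  5  6  7  8  9 10 11 12 13 14 15 16 17 18 19 20
G :  0  1  0  1  0  1  0  1  0  1  0  1  0  1  0  1  0  1  0  1  0
G_A(20) = 0.
Stack B, S = {1, 3, 6}:
n :  0  1  2  3  4  5  6  7  8  9 10 11 12 13 14 15 16 17 18
G :  0  1  0  1  0  1  2  3  2  0  1  0  1  0  1  2  3  2  0
G_B(18) = 0.
Stack C, S = {3, 6}:
G(0) = 0
G(1) = mex{} = 0
G(2) = mex{} = 0
G(3) = mex{0} = 1
G(4) = mex{0} = 1
G(5) = mex{0} = 1
G(6) = mex{1,0} = 2
G(7) = mex{1,0} = 2
G(8) = mex{1,0} = 2
G(9) = mex{2,1} = 0
G(10) = mex{2,1} = 0
G(11) = mex{2,1} = 0
G(12) = mex{0,2} = 1
G(13) = mex{0,2} = 1
G(14) = mex{0,2} = 1
G_C(14) = 1.
Combined Grundy value = 0 ⊕ 0 ⊕ 1 = 1.
A winning move leaves total XOR = 0, i.e. changes one component's Grundy value g to g ⊕ X where X is the current total.
Stack A: need g' = 0⊕1 = 1. Options: 20−1→G=1, 20−7→G=1. Hits: 2.
Stack B: need g' = 0⊕1 = 1. Options: 18−1→G=2, 18−3→G=2, 18−6→G=1. Hits: 1.
Stack C: need g' = 1⊕1 = 0. Options: 14−3→G=0, 14−6→G=2. Hits: 1.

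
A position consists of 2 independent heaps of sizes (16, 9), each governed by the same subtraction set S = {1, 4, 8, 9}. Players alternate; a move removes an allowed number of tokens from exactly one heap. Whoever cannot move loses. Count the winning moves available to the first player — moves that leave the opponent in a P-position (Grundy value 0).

0

All heaps use S = {1, 4, 8, 9}:
G(0) = 0
G(1) = mex{0} = 1
G(2) = mex{1} = 0
G(3) = mex{0} = 1
G(4) = mex{1,0} = 2
G(5) = mex{2,1} = 0
G(6) = mex{0,0} = 1
G(7) = mex{1,1} = 0
G(8) = mex{0,2,0} = 1
G(9) = mex{1,0,1,0} = 2
G(10) = mex{2,1,0,1} = 3
G(11) = mex{3,0,1,0} = 2
G(12) = mex{2,1,2,1} = 0
G(13) = mex{0,2,0,2} = 1
G(14) = mex{1,3,1,0} = 2
G(15) = mex{2,2,0,1} = 3
G(16) = mex{3,0,1,0} = 2
Heap A: G(16) = 2.
Heap B: G(9) = 2.
Combined Grundy value = 2 ⊕ 2 = 0.
A winning move leaves total XOR = 0, i.e. changes one component's Grundy value g to g ⊕ X where X is the current total.
Heap A: target g' = 2⊕0 = 2, but every legal move changes the Grundy value (mex property), so 0 moves.
Heap B: target g' = 2⊕0 = 2, but every legal move changes the Grundy value (mex property), so 0 moves.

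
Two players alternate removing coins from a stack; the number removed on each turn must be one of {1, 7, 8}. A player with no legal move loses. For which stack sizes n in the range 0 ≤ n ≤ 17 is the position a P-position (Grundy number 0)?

0, 2, 4, 6, 15, 17

G(0) = 0
G(1) = mex{0} = 1
G(2) = mex{1} = 0
G(3) = mex{0} = 1
G(4) = mex{1} = 0
G(5) = mex{0} = 1
G(6) = mex{1} = 0
G(7) = mex{0,0} = 1
G(8) = mex{1,1,0} = 2
G(9) = mex{2,0,1} = 3
G(10) = mex{3,1,0} = 2
G(11) = mex{2,0,1} = 3
G(12) = mex{3,1,0} = 2
G(13) = mex{2,0,1} = 3
G(14) = mex{3,1,0} = 2
G(15) = mex{2,2,1} = 0
G(16) = mex{0,3,2} = 1
G(17) = mex{1,2,3} = 0
P-positions are exactly the n with G(n) = 0.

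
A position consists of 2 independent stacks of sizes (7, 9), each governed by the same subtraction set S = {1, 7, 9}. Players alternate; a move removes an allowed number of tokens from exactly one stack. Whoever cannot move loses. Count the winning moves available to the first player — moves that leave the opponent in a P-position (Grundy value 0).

0

All stacks use S = {1, 7, 9}:
n : 0 1 2 3 4 5 6 7 8 9
G : 0 1 0 1 0 1 0 1 0 1
Stack A: G(7) = 1.
Stack B: G(9) = 1.
Combined Grundy value = 1 ⊕ 1 = 0.
A winning move leaves total XOR = 0, i.e. changes one component's Grundy value g to g ⊕ X where X is the current total.
Stack A: target g' = 1⊕0 = 1, but every legal move changes the Grundy value (mex property), so 0 moves.
Stack B: target g' = 1⊕0 = 1, but every legal move changes the Grundy value (mex property), so 0 moves.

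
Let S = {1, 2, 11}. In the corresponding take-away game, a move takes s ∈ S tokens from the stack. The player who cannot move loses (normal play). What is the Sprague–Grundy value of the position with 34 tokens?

1

n :  0  1  2  3  4  5  6  7  8  9 10 11 12 13 14 15 16 17 18 19 20 21 22 23 24 25 26 27 28 29 30 31 32 33 34
G :  0  1  2  0  1  2  0  1  2  0  1  2  0  1  2  0  1  2  0  1  2  0  1  2  0  1  2  0  1  2  0  1  2  0  1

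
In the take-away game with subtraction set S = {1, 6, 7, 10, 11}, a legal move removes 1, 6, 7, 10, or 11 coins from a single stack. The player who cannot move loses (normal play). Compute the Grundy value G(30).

n :  0  1  2  3  4  5  6  7  8  9 10 11 12 13 14 15 16 17 18 19 20 21 22 23 24 25 26 27 28 29 30
G :  0  1  0  1  0  1  2  3  2  3  2  3  4  5  4  5  0  1  0  1  0  1  2  3  2  3  2  3  4  5  4

4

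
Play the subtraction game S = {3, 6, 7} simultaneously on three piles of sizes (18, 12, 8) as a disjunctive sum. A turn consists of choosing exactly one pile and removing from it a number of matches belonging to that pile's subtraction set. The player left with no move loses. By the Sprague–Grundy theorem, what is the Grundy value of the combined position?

0

All piles use S = {3, 6, 7}:
n :  0  1  2  3  4  5  6  7  8  9 10 11 12 13 14 15 16 17 18
G :  0  0  0  1  1  1  2  2  2  3  0  0  0  1  1  1  2  2  2
Pile A: G(18) = 2.
Pile B: G(12) = 0.
Pile C: G(8) = 2.
Combined Grundy value = 2 ⊕ 0 ⊕ 2 = 0.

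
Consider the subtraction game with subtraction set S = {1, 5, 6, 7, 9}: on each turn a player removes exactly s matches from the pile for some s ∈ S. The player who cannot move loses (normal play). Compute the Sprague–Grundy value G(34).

2

G(0) = 0
G(1) = mex{0} = 1
G(2) = mex{1} = 0
G(3) = mex{0} = 1
G(4) = mex{1} = 0
G(5) = mex{0,0} = 1
G(6) = mex{1,1,0} = 2
G(7) = mex{2,0,1,0} = 3
G(8) = mex{3,1,0,1} = 2
G(9) = mex{2,0,1,0,0} = 3
G(10) = mex{3,1,0,1,1} = 2
G(11) = mex{2,2,1,0,0} = 3
G(12) = mex{3,3,2,1,1} = 0
G(13) = mex{0,2,3,2,0} = 1
G(14) = mex{1,3,2,3,1} = 0
G(15) = mex{0,2,3,2,2} = 1
G(16) = mex{1,3,2,3,3} = 0
G(17) = mex{0,0,3,2,2} = 1
G(18) = mex{1,1,0,3,3} = 2
G(19) = mex{2,0,1,0,2} = 3
G(20) = mex{3,1,0,1,3} = 2
G(21) = mex{2,0,1,0,0} = 3
G(22) = mex{3,1,0,1,1} = 2
G(23) = mex{2,2,1,0,0} = 3
G(24) = mex{3,3,2,1,1} = 0
G(25) = mex{0,2,3,2,0} = 1
G(26) = mex{1,3,2,3,1} = 0
G(27) = mex{0,2,3,2,2} = 1
G(28) = mex{1,3,2,3,3} = 0
G(29) = mex{0,0,3,2,2} = 1
G(30) = mex{1,1,0,3,3} = 2
G(31) = mex{2,0,1,0,2} = 3
G(32) = mex{3,1,0,1,3} = 2
G(33) = mex{2,0,1,0,0} = 3
G(34) = mex{3,1,0,1,1} = 2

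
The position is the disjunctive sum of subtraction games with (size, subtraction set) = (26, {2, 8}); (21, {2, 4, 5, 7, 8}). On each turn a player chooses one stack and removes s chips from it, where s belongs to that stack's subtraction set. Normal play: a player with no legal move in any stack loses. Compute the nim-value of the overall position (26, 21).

Stack A, S = {2, 8}:
n :  0  1  2  3  4  5  6  7  8  9 10 11 12 13 14 15 16 17 18 19 20 21 22 23 24 25 26
G :  0  0  1  1  0  0  1  1  2  2  0  0  1  1  0  0  1  1  2  2  0  0  1  1  0  0  1
G_A(26) = 1.
Stack B, S = {2, 4, 5, 7, 8}:
G(0) = 0
G(1) = mex{} = 0
G(2) = mex{0} = 1
G(3) = mex{0} = 1
G(4) = mex{1,0} = 2
G(5) = mex{1,0,0} = 2
G(6) = mex{2,1,0} = 3
G(7) = mex{2,1,1,0} = 3
G(8) = mex{3,2,1,0,0} = 4
G(9) = mex{3,2,2,1,0} = 4
G(10) = mex{4,3,2,1,1} = 0
G(11) = mex{4,3,3,2,1} = 0
G(12) = mex{0,4,3,2,2} = 1
G(13) = mex{0,4,4,3,2} = 1
G(14) = mex{1,0,4,3,3} = 2
G(15) = mex{1,0,0,4,3} = 2
G(16) = mex{2,1,0,4,4} = 3
G(17) = mex{2,1,1,0,4} = 3
G(18) = mex{3,2,1,0,0} = 4
G(19) = mex{3,2,2,1,0} = 4
G(20) = mex{4,3,2,1,1} = 0
G(21) = mex{4,3,3,2,1} = 0
G_B(21) = 0.
Combined Grundy value = 1 ⊕ 0 = 1.

1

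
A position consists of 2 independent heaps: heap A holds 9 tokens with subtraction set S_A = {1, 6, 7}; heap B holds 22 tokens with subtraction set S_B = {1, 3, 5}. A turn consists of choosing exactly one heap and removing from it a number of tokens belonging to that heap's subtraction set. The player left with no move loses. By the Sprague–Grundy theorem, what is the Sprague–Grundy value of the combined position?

3

Heap A, S = {1, 6, 7}:
G(0) = 0
G(1) = mex{0} = 1
G(2) = mex{1} = 0
G(3) = mex{0} = 1
G(4) = mex{1} = 0
G(5) = mex{0} = 1
G(6) = mex{1,0} = 2
G(7) = mex{2,1,0} = 3
G(8) = mex{3,0,1} = 2
G(9) = mex{2,1,0} = 3
G_A(9) = 3.
Heap B, S = {1, 3, 5}:
G(0) = 0
G(1) = mex{0} = 1
G(2) = mex{1} = 0
G(3) = mex{0,0} = 1
G(4) = mex{1,1} = 0
G(5) = mex{0,0,0} = 1
G(6) = mex{1,1,1} = 0
G(7) = mex{0,0,0} = 1
G(8) = mex{1,1,1} = 0
G(9) = mex{0,0,0} = 1
G(10) = mex{1,1,1} = 0
G(11) = mex{0,0,0} = 1
G(12) = mex{1,1,1} = 0
G(13) = mex{0,0,0} = 1
G(14) = mex{1,1,1} = 0
G(15) = mex{0,0,0} = 1
G(16) = mex{1,1,1} = 0
G(17) = mex{0,0,0} = 1
G(18) = mex{1,1,1} = 0
G(19) = mex{0,0,0} = 1
G(20) = mex{1,1,1} = 0
G(21) = mex{0,0,0} = 1
G(22) = mex{1,1,1} = 0
G_B(22) = 0.
Combined Grundy value = 3 ⊕ 0 = 3.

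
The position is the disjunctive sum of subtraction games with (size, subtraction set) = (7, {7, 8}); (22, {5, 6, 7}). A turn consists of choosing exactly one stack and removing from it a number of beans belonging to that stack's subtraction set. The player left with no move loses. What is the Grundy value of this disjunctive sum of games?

Stack A, S = {7, 8}:
G(0) = 0
G(1) = mex{} = 0
G(2) = mex{} = 0
G(3) = mex{} = 0
G(4) = mex{} = 0
G(5) = mex{} = 0
G(6) = mex{} = 0
G(7) = mex{0} = 1
G_A(7) = 1.
Stack B, S = {5, 6, 7}:
n :  0  1  2  3  4  5  6  7  8  9 10 11 12 13 14 15 16 17 18 19 20 21 22
G :  0  0  0  0  0  1  1  1  1  1  2  2  0  0  0  0  0  1  1  1  1  1  2
G_B(22) = 2.
Combined Grundy value = 1 ⊕ 2 = 3.

3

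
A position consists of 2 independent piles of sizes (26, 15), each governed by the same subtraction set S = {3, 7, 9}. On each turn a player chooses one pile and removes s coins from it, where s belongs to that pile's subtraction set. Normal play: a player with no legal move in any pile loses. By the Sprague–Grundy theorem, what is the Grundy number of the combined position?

1

All piles use S = {3, 7, 9}:
n :  0  1  2  3  4  5  6  7  8  9 10 11 12 13 14 15 16 17 18 19 20 21 22 23 24 25 26
G :  0  0  0  1  1  1  0  2  2  1  3  3  0  2  0  1  0  1  0  1  0  1  0  1  0  1  0
Pile A: G(26) = 0.
Pile B: G(15) = 1.
Combined Grundy value = 0 ⊕ 1 = 1.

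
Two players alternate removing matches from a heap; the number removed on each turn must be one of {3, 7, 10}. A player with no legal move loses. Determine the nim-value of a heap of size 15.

0

G(0) = 0
G(1) = mex{} = 0
G(2) = mex{} = 0
G(3) = mex{0} = 1
G(4) = mex{0} = 1
G(5) = mex{0} = 1
G(6) = mex{1} = 0
G(7) = mex{1,0} = 2
G(8) = mex{1,0} = 2
G(9) = mex{0,0} = 1
G(10) = mex{2,1,0} = 3
G(11) = mex{2,1,0} = 3
G(12) = mex{1,1,0} = 2
G(13) = mex{3,0,1} = 2
G(14) = mex{3,2,1} = 0
G(15) = mex{2,2,1} = 0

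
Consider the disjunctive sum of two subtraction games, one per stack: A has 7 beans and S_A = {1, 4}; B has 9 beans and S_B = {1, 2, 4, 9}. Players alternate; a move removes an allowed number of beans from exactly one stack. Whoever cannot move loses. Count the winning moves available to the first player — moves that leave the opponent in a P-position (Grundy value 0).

Stack A, S = {1, 4}:
n : 0 1 2 3 4 5 6 7
G : 0 1 0 1 2 0 1 0
G_A(7) = 0.
Stack B, S = {1, 2, 4, 9}:
n : 0 1 2 3 4 5 6 7 8 9
G : 0 1 2 0 1 2 0 1 2 3
G_B(9) = 3.
Combined Grundy value = 0 ⊕ 3 = 3.
A winning move leaves total XOR = 0, i.e. changes one component's Grundy value g to g ⊕ X where X is the current total.
Stack A: need g' = 0⊕3 = 3. Options: 7−1→G=1, 7−4→G=1. Hits: 0.
Stack B: need g' = 3⊕3 = 0. Options: 9−1→G=2, 9−2→G=1, 9−4→G=2, 9−9→G=0. Hits: 1.

1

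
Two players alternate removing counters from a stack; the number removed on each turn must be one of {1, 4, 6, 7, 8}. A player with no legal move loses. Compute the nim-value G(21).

n :  0  1  2  3  4  5  6  7  8  9 10 11 12 13 14 15 16 17 18 19 20 21
G :  0  1  0  1  2  0  1  2  3  2  3  4  5  3  0  1  0  1  2  0  1  2

2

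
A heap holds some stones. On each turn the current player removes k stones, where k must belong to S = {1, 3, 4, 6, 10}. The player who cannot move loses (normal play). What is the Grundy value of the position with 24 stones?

1

n :  0  1  2  3  4  5  6  7  8  9 10 11 12 13 14 15 16 17 18 19 20 21 22 23 24
G :  0  1  0  1  2  3  2  0  1  0  1  2  3  2  0  1  0  1  2  3  2  0  1  0  1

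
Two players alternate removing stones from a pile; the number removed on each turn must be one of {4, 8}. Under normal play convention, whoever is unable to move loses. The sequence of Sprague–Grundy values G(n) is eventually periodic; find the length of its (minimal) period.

12

n :  0  1  2  3  4  5  6  7  8  9 10 11 12 13 14 15 16 17 18 19 20 21 22 23 24 25
G :  0  0  0  0  1  1  1  1  2  2  2  2  0  0  0  0  1  1  1  1  2  2  2  2  0  0
G(n+12) = G(n) holds for n = 0,…,7 (a full window of length max(S) = 8), so the sequence is purely periodic with period 12.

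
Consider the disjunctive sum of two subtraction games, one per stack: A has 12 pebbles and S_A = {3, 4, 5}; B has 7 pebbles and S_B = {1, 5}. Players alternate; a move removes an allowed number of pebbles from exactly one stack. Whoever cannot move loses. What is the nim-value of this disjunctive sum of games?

0

Stack A, S = {3, 4, 5}:
G(0) = 0
G(1) = mex{} = 0
G(2) = mex{} = 0
G(3) = mex{0} = 1
G(4) = mex{0,0} = 1
G(5) = mex{0,0,0} = 1
G(6) = mex{1,0,0} = 2
G(7) = mex{1,1,0} = 2
G(8) = mex{1,1,1} = 0
G(9) = mex{2,1,1} = 0
G(10) = mex{2,2,1} = 0
G(11) = mex{0,2,2} = 1
G(12) = mex{0,0,2} = 1
G_A(12) = 1.
Stack B, S = {1, 5}:
G(0) = 0
G(1) = mex{0} = 1
G(2) = mex{1} = 0
G(3) = mex{0} = 1
G(4) = mex{1} = 0
G(5) = mex{0,0} = 1
G(6) = mex{1,1} = 0
G(7) = mex{0,0} = 1
G_B(7) = 1.
Combined Grundy value = 1 ⊕ 1 = 0.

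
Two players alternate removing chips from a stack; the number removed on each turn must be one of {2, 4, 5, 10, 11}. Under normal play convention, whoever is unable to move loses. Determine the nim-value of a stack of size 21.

G(0) = 0
G(1) = mex{} = 0
G(2) = mex{0} = 1
G(3) = mex{0} = 1
G(4) = mex{1,0} = 2
G(5) = mex{1,0,0} = 2
G(6) = mex{2,1,0} = 3
G(7) = mex{2,1,1} = 0
G(8) = mex{3,2,1} = 0
G(9) = mex{0,2,2} = 1
G(10) = mex{0,3,2,0} = 1
G(11) = mex{1,0,3,0,0} = 2
G(12) = mex{1,0,0,1,0} = 2
G(13) = mex{2,1,0,1,1} = 3
G(14) = mex{2,1,1,2,1} = 0
G(15) = mex{3,2,1,2,2} = 0
G(16) = mex{0,2,2,3,2} = 1
G(17) = mex{0,3,2,0,3} = 1
G(18) = mex{1,0,3,0,0} = 2
G(19) = mex{1,0,0,1,0} = 2
G(20) = mex{2,1,0,1,1} = 3
G(21) = mex{2,1,1,2,1} = 0

0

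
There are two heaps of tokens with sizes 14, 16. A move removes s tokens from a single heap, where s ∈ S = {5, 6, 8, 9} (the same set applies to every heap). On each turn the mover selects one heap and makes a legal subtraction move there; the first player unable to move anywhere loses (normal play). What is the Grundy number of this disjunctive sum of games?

All heaps use S = {5, 6, 8, 9}:
G(0) = 0
G(1) = mex{} = 0
G(2) = mex{} = 0
G(3) = mex{} = 0
G(4) = mex{} = 0
G(5) = mex{0} = 1
G(6) = mex{0,0} = 1
G(7) = mex{0,0} = 1
G(8) = mex{0,0,0} = 1
G(9) = mex{0,0,0,0} = 1
G(10) = mex{1,0,0,0} = 2
G(11) = mex{1,1,0,0} = 2
G(12) = mex{1,1,0,0} = 2
G(13) = mex{1,1,1,0} = 2
G(14) = mex{1,1,1,1} = 0
G(15) = mex{2,1,1,1} = 0
G(16) = mex{2,2,1,1} = 0
Heap A: G(14) = 0.
Heap B: G(16) = 0.
Combined Grundy value = 0 ⊕ 0 = 0.

0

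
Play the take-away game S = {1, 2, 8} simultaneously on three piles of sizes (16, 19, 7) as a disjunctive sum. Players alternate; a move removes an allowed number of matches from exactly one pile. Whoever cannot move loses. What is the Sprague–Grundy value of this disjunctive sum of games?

All piles use S = {1, 2, 8}:
G(0) = 0
G(1) = mex{0} = 1
G(2) = mex{1,0} = 2
G(3) = mex{2,1} = 0
G(4) = mex{0,2} = 1
G(5) = mex{1,0} = 2
G(6) = mex{2,1} = 0
G(7) = mex{0,2} = 1
G(8) = mex{1,0,0} = 2
G(9) = mex{2,1,1} = 0
G(10) = mex{0,2,2} = 1
G(11) = mex{1,0,0} = 2
G(12) = mex{2,1,1} = 0
G(13) = mex{0,2,2} = 1
G(14) = mex{1,0,0} = 2
G(15) = mex{2,1,1} = 0
G(16) = mex{0,2,2} = 1
G(17) = mex{1,0,0} = 2
G(18) = mex{2,1,1} = 0
G(19) = mex{0,2,2} = 1
Pile A: G(16) = 1.
Pile B: G(19) = 1.
Pile C: G(7) = 1.
Combined Grundy value = 1 ⊕ 1 ⊕ 1 = 1.

1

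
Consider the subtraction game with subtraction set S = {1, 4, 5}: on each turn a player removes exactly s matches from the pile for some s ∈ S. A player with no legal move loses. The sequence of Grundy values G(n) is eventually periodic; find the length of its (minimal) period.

8

G(0) = 0
G(1) = mex{0} = 1
G(2) = mex{1} = 0
G(3) = mex{0} = 1
G(4) = mex{1,0} = 2
G(5) = mex{2,1,0} = 3
G(6) = mex{3,0,1} = 2
G(7) = mex{2,1,0} = 3
G(8) = mex{3,2,1} = 0
G(9) = mex{0,3,2} = 1
G(10) = mex{1,2,3} = 0
G(11) = mex{0,3,2} = 1
G(12) = mex{1,0,3} = 2
G(13) = mex{2,1,0} = 3
G(14) = mex{3,0,1} = 2
G(15) = mex{2,1,0} = 3
G(16) = mex{3,2,1} = 0
G(17) = mex{0,3,2} = 1
G(n+8) = G(n) holds for n = 0,…,4 (a full window of length max(S) = 5), so the sequence is purely periodic with period 8.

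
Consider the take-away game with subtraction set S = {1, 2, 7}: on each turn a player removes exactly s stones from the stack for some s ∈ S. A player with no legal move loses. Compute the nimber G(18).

n :  0  1  2  3  4  5  6  7  8  9 10 11 12 13 14 15 16 17 18
G :  0  1  2  0  1  2  0  1  2  0  1  2  0  1  2  0  1  2  0

0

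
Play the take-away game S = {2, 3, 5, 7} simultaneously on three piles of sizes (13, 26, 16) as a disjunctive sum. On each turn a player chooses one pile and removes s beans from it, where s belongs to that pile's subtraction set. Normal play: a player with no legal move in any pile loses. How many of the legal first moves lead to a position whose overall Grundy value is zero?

1

All piles use S = {2, 3, 5, 7}:
n :  0  1  2  3  4  5  6  7  8  9 10 11 12 13 14 15 16 17 18 19 20 21 22 23 24 25 26
G :  0  0  1  1  2  2  3  3  4  0  0  1  1  2  2  3  3  4  0  0  1  1  2  2  3  3  4
Pile A: G(13) = 2.
Pile B: G(26) = 4.
Pile C: G(16) = 3.
Combined Grundy value = 2 ⊕ 4 ⊕ 3 = 5.
A winning move leaves total XOR = 0, i.e. changes one component's Grundy value g to g ⊕ X where X is the current total.
Pile A: need g' = 2⊕5 = 7. Options: 13−2→G=1, 13−3→G=0, 13−5→G=4, 13−7→G=3. Hits: 0.
Pile B: need g' = 4⊕5 = 1. Options: 26−2→G=3, 26−3→G=2, 26−5→G=1, 26−7→G=0. Hits: 1.
Pile C: need g' = 3⊕5 = 6. Options: 16−2→G=2, 16−3→G=2, 16−5→G=1, 16−7→G=0. Hits: 0.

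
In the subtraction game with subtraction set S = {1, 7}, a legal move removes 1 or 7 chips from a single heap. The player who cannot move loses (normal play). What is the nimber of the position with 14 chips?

0

n :  0  1  2  3  4  5  6  7  8  9 10 11 12 13 14
G :  0  1  0  1  0  1  0  1  0  1  0  1  0  1  0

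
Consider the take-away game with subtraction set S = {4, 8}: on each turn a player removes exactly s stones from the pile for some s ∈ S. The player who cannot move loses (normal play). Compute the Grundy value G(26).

n :  0  1  2  3  4  5  6  7  8  9 10 11 12 13 14 15 16 17 18 19 20 21 22 23 24 25 26
G :  0  0  0  0  1  1  1  1  2  2  2  2  0  0  0  0  1  1  1  1  2  2  2  2  0  0  0

0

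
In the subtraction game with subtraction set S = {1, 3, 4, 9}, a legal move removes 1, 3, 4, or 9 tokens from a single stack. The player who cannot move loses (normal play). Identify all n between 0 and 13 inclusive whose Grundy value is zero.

G(0) = 0
G(1) = mex{0} = 1
G(2) = mex{1} = 0
G(3) = mex{0,0} = 1
G(4) = mex{1,1,0} = 2
G(5) = mex{2,0,1} = 3
G(6) = mex{3,1,0} = 2
G(7) = mex{2,2,1} = 0
G(8) = mex{0,3,2} = 1
G(9) = mex{1,2,3,0} = 4
G(10) = mex{4,0,2,1} = 3
G(11) = mex{3,1,0,0} = 2
G(12) = mex{2,4,1,1} = 0
G(13) = mex{0,3,4,2} = 1
P-positions are exactly the n with G(n) = 0.

0, 2, 7, 12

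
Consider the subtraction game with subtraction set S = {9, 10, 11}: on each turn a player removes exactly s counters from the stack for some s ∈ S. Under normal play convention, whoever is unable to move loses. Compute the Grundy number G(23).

0

G(0) = 0
G(1) = mex{} = 0
G(2) = mex{} = 0
G(3) = mex{} = 0
G(4) = mex{} = 0
G(5) = mex{} = 0
G(6) = mex{} = 0
G(7) = mex{} = 0
G(8) = mex{} = 0
G(9) = mex{0} = 1
G(10) = mex{0,0} = 1
G(11) = mex{0,0,0} = 1
G(12) = mex{0,0,0} = 1
G(13) = mex{0,0,0} = 1
G(14) = mex{0,0,0} = 1
G(15) = mex{0,0,0} = 1
G(16) = mex{0,0,0} = 1
G(17) = mex{0,0,0} = 1
G(18) = mex{1,0,0} = 2
G(19) = mex{1,1,0} = 2
G(20) = mex{1,1,1} = 0
G(21) = mex{1,1,1} = 0
G(22) = mex{1,1,1} = 0
G(23) = mex{1,1,1} = 0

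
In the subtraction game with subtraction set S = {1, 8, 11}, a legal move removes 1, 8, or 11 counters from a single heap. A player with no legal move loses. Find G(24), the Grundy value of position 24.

n :  0  1  2  3  4  5  6  7  8  9 10 11 12 13 14 15 16 17 18 19 20 21 22 23 24
G :  0  1  0  1  0  1  0  1  2  0  1  2  3  2  3  2  0  1  0  1  2  0  1  0  1

1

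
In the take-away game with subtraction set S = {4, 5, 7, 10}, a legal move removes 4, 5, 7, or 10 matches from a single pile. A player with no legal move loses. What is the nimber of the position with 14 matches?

0

n :  0  1  2  3  4  5  6  7  8  9 10 11 12 13 14
G :  0  0  0  0  1  1  1  1  2  2  2  2  3  3  0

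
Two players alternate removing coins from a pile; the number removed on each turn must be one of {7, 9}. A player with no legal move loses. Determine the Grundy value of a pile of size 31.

n :  0  1  2  3  4  5  6  7  8  9 10 11 12 13 14 15 16 17 18 19 20 21 22 23 24 25 26 27 28 29 30 31
G :  0  0  0  0  0  0  0  1  1  1  1  1  1  1  2  2  0  0  0  0  0  0  0  1  1  1  1  1  1  1  2  2

2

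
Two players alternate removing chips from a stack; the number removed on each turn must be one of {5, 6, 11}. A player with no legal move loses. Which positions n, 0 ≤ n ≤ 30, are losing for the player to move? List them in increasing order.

G(0) = 0
G(1) = mex{} = 0
G(2) = mex{} = 0
G(3) = mex{} = 0
G(4) = mex{} = 0
G(5) = mex{0} = 1
G(6) = mex{0,0} = 1
G(7) = mex{0,0} = 1
G(8) = mex{0,0} = 1
G(9) = mex{0,0} = 1
G(10) = mex{1,0} = 2
G(11) = mex{1,1,0} = 2
G(12) = mex{1,1,0} = 2
G(13) = mex{1,1,0} = 2
G(14) = mex{1,1,0} = 2
G(15) = mex{2,1,0} = 3
G(16) = mex{2,2,1} = 0
G(17) = mex{2,2,1} = 0
G(18) = mex{2,2,1} = 0
G(19) = mex{2,2,1} = 0
G(20) = mex{3,2,1} = 0
G(21) = mex{0,3,2} = 1
G(22) = mex{0,0,2} = 1
G(23) = mex{0,0,2} = 1
G(24) = mex{0,0,2} = 1
G(25) = mex{0,0,2} = 1
G(26) = mex{1,0,3} = 2
G(27) = mex{1,1,0} = 2
G(28) = mex{1,1,0} = 2
G(29) = mex{1,1,0} = 2
G(30) = mex{1,1,0} = 2
P-positions are exactly the n with G(n) = 0.

0, 1, 2, 3, 4, 16, 17, 18, 19, 20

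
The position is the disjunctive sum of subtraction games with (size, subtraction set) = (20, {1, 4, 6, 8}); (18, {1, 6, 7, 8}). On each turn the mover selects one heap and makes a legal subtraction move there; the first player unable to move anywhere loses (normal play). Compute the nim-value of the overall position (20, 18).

Heap A, S = {1, 4, 6, 8}:
n :  0  1  2  3  4  5  6  7  8  9 10 11 12 13 14 15 16 17 18 19 20
G :  0  1  0  1  2  0  1  0  1  2  3  2  0  1  0  1  2  0  1  0  1
G_A(20) = 1.
Heap B, S = {1, 6, 7, 8}:
n :  0  1  2  3  4  5  6  7  8  9 10 11 12 13 14 15 16 17 18
G :  0  1  0  1  0  1  2  3  2  3  2  3  4  0  1  0  1  0  1
G_B(18) = 1.
Combined Grundy value = 1 ⊕ 1 = 0.

0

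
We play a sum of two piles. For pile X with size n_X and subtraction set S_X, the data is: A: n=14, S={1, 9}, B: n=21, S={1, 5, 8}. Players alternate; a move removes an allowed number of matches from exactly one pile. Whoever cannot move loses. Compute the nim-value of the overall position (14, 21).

Pile A, S = {1, 9}:
n :  0  1  2  3  4  5  6  7  8  9 10 11 12 13 14
G :  0  1  0  1  0  1  0  1  0  1  0  1  0  1  0
G_A(14) = 0.
Pile B, S = {1, 5, 8}:
n :  0  1  2  3  4  5  6  7  8  9 10 11 12 13 14 15 16 17 18 19 20 21
G :  0  1  0  1  0  1  0  1  2  3  2  3  2  0  1  0  1  0  1  0  1  2
G_B(21) = 2.
Combined Grundy value = 0 ⊕ 2 = 2.

2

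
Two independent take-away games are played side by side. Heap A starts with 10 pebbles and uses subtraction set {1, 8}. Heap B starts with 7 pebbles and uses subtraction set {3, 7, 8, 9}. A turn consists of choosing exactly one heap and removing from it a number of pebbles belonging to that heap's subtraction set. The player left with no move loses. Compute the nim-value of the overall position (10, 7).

Heap A, S = {1, 8}:
n :  0  1  2  3  4  5  6  7  8  9 10
G :  0  1  0  1  0  1  0  1  2  0  1
G_A(10) = 1.
Heap B, S = {3, 7, 8, 9}:
G(0) = 0
G(1) = mex{} = 0
G(2) = mex{} = 0
G(3) = mex{0} = 1
G(4) = mex{0} = 1
G(5) = mex{0} = 1
G(6) = mex{1} = 0
G(7) = mex{1,0} = 2
G_B(7) = 2.
Combined Grundy value = 1 ⊕ 2 = 3.

3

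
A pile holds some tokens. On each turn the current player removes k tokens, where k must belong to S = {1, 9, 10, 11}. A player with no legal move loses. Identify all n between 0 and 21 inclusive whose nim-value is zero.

0, 2, 4, 6, 8, 20

G(0) = 0
G(1) = mex{0} = 1
G(2) = mex{1} = 0
G(3) = mex{0} = 1
G(4) = mex{1} = 0
G(5) = mex{0} = 1
G(6) = mex{1} = 0
G(7) = mex{0} = 1
G(8) = mex{1} = 0
G(9) = mex{0,0} = 1
G(10) = mex{1,1,0} = 2
G(11) = mex{2,0,1,0} = 3
G(12) = mex{3,1,0,1} = 2
G(13) = mex{2,0,1,0} = 3
G(14) = mex{3,1,0,1} = 2
G(15) = mex{2,0,1,0} = 3
G(16) = mex{3,1,0,1} = 2
G(17) = mex{2,0,1,0} = 3
G(18) = mex{3,1,0,1} = 2
G(19) = mex{2,2,1,0} = 3
G(20) = mex{3,3,2,1} = 0
G(21) = mex{0,2,3,2} = 1
P-positions are exactly the n with G(n) = 0.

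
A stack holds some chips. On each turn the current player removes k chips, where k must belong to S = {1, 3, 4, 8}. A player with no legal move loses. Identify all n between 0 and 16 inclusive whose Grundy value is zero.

0, 2, 7, 9, 14, 16

G(0) = 0
G(1) = mex{0} = 1
G(2) = mex{1} = 0
G(3) = mex{0,0} = 1
G(4) = mex{1,1,0} = 2
G(5) = mex{2,0,1} = 3
G(6) = mex{3,1,0} = 2
G(7) = mex{2,2,1} = 0
G(8) = mex{0,3,2,0} = 1
G(9) = mex{1,2,3,1} = 0
G(10) = mex{0,0,2,0} = 1
G(11) = mex{1,1,0,1} = 2
G(12) = mex{2,0,1,2} = 3
G(13) = mex{3,1,0,3} = 2
G(14) = mex{2,2,1,2} = 0
G(15) = mex{0,3,2,0} = 1
G(16) = mex{1,2,3,1} = 0
P-positions are exactly the n with G(n) = 0.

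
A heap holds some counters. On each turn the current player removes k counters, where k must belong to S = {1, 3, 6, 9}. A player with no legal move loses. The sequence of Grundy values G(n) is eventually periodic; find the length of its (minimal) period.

n :  0  1  2  3  4  5  6  7  8  9 10 11 12 13 14 15 16 17 18 19 20 21 22 23 24 25
G :  0  1  0  1  0  1  2  3  2  3  2  3  0  1  0  1  0  1  2  3  2  3  2  3  0  1
G(n+12) = G(n) holds for n = 0,…,8 (a full window of length max(S) = 9), so the sequence is purely periodic with period 12.

12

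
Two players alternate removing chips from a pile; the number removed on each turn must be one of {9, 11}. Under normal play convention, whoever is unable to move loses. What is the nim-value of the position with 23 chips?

0

n :  0  1  2  3  4  5  6  7  8  9 10 11 12 13 14 15 16 17 18 19 20 21 22 23
G :  0  0  0  0  0  0  0  0  0  1  1  1  1  1  1  1  1  1  2  2  0  0  0  0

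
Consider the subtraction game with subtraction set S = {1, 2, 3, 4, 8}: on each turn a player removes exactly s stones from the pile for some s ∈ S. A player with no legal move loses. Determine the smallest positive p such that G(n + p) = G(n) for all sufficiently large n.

5

G(0) = 0
G(1) = mex{0} = 1
G(2) = mex{1,0} = 2
G(3) = mex{2,1,0} = 3
G(4) = mex{3,2,1,0} = 4
G(5) = mex{4,3,2,1} = 0
G(6) = mex{0,4,3,2} = 1
G(7) = mex{1,0,4,3} = 2
G(8) = mex{2,1,0,4,0} = 3
G(9) = mex{3,2,1,0,1} = 4
G(10) = mex{4,3,2,1,2} = 0
G(11) = mex{0,4,3,2,3} = 1
G(12) = mex{1,0,4,3,4} = 2
G(13) = mex{2,1,0,4,0} = 3
G(14) = mex{3,2,1,0,1} = 4
G(n+5) = G(n) holds for n = 0,…,7 (a full window of length max(S) = 8), so the sequence is purely periodic with period 5.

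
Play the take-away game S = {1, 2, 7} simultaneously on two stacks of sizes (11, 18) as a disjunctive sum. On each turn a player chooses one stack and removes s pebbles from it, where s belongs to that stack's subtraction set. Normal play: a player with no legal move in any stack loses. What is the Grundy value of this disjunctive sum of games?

All stacks use S = {1, 2, 7}:
G(0) = 0
G(1) = mex{0} = 1
G(2) = mex{1,0} = 2
G(3) = mex{2,1} = 0
G(4) = mex{0,2} = 1
G(5) = mex{1,0} = 2
G(6) = mex{2,1} = 0
G(7) = mex{0,2,0} = 1
G(8) = mex{1,0,1} = 2
G(9) = mex{2,1,2} = 0
G(10) = mex{0,2,0} = 1
G(11) = mex{1,0,1} = 2
G(12) = mex{2,1,2} = 0
G(13) = mex{0,2,0} = 1
G(14) = mex{1,0,1} = 2
G(15) = mex{2,1,2} = 0
G(16) = mex{0,2,0} = 1
G(17) = mex{1,0,1} = 2
G(18) = mex{2,1,2} = 0
Stack A: G(11) = 2.
Stack B: G(18) = 0.
Combined Grundy value = 2 ⊕ 0 = 2.

2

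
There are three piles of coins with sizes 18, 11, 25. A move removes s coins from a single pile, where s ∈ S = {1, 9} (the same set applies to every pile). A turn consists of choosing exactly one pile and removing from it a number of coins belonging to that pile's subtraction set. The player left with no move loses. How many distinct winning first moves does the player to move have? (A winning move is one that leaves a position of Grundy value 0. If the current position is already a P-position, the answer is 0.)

0

All piles use S = {1, 9}:
G(0) = 0
G(1) = mex{0} = 1
G(2) = mex{1} = 0
G(3) = mex{0} = 1
G(4) = mex{1} = 0
G(5) = mex{0} = 1
G(6) = mex{1} = 0
G(7) = mex{0} = 1
G(8) = mex{1} = 0
G(9) = mex{0,0} = 1
G(10) = mex{1,1} = 0
G(11) = mex{0,0} = 1
G(12) = mex{1,1} = 0
G(13) = mex{0,0} = 1
G(14) = mex{1,1} = 0
G(15) = mex{0,0} = 1
G(16) = mex{1,1} = 0
G(17) = mex{0,0} = 1
G(18) = mex{1,1} = 0
G(19) = mex{0,0} = 1
G(20) = mex{1,1} = 0
G(21) = mex{0,0} = 1
G(22) = mex{1,1} = 0
G(23) = mex{0,0} = 1
G(24) = mex{1,1} = 0
G(25) = mex{0,0} = 1
Pile A: G(18) = 0.
Pile B: G(11) = 1.
Pile C: G(25) = 1.
Combined Grundy value = 0 ⊕ 1 ⊕ 1 = 0.
A winning move leaves total XOR = 0, i.e. changes one component's Grundy value g to g ⊕ X where X is the current total.
Pile A: target g' = 0⊕0 = 0, but every legal move changes the Grundy value (mex property), so 0 moves.
Pile B: target g' = 1⊕0 = 1, but every legal move changes the Grundy value (mex property), so 0 moves.
Pile C: target g' = 1⊕0 = 1, but every legal move changes the Grundy value (mex property), so 0 moves.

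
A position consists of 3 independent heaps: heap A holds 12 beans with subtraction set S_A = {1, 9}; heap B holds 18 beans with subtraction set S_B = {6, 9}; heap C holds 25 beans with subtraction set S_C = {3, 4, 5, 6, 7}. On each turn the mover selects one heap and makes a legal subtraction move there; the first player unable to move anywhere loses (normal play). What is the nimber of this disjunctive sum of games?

1

Heap A, S = {1, 9}:
G(0) = 0
G(1) = mex{0} = 1
G(2) = mex{1} = 0
G(3) = mex{0} = 1
G(4) = mex{1} = 0
G(5) = mex{0} = 1
G(6) = mex{1} = 0
G(7) = mex{0} = 1
G(8) = mex{1} = 0
G(9) = mex{0,0} = 1
G(10) = mex{1,1} = 0
G(11) = mex{0,0} = 1
G(12) = mex{1,1} = 0
G_A(12) = 0.
Heap B, S = {6, 9}:
G(0) = 0
G(1) = mex{} = 0
G(2) = mex{} = 0
G(3) = mex{} = 0
G(4) = mex{} = 0
G(5) = mex{} = 0
G(6) = mex{0} = 1
G(7) = mex{0} = 1
G(8) = mex{0} = 1
G(9) = mex{0,0} = 1
G(10) = mex{0,0} = 1
G(11) = mex{0,0} = 1
G(12) = mex{1,0} = 2
G(13) = mex{1,0} = 2
G(14) = mex{1,0} = 2
G(15) = mex{1,1} = 0
G(16) = mex{1,1} = 0
G(17) = mex{1,1} = 0
G(18) = mex{2,1} = 0
G_B(18) = 0.
Heap C, S = {3, 4, 5, 6, 7}:
G(0) = 0
G(1) = mex{} = 0
G(2) = mex{} = 0
G(3) = mex{0} = 1
G(4) = mex{0,0} = 1
G(5) = mex{0,0,0} = 1
G(6) = mex{1,0,0,0} = 2
G(7) = mex{1,1,0,0,0} = 2
G(8) = mex{1,1,1,0,0} = 2
G(9) = mex{2,1,1,1,0} = 3
G(10) = mex{2,2,1,1,1} = 0
G(11) = mex{2,2,2,1,1} = 0
G(12) = mex{3,2,2,2,1} = 0
G(13) = mex{0,3,2,2,2} = 1
G(14) = mex{0,0,3,2,2} = 1
G(15) = mex{0,0,0,3,2} = 1
G(16) = mex{1,0,0,0,3} = 2
G(17) = mex{1,1,0,0,0} = 2
G(18) = mex{1,1,1,0,0} = 2
G(19) = mex{2,1,1,1,0} = 3
G(20) = mex{2,2,1,1,1} = 0
G(21) = mex{2,2,2,1,1} = 0
G(22) = mex{3,2,2,2,1} = 0
G(23) = mex{0,3,2,2,2} = 1
G(24) = mex{0,0,3,2,2} = 1
G(25) = mex{0,0,0,3,2} = 1
G_C(25) = 1.
Combined Grundy value = 0 ⊕ 0 ⊕ 1 = 1.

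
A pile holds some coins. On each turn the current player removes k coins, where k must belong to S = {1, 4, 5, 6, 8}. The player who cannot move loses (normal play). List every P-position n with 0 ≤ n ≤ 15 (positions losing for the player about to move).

0, 2, 9, 11

G(0) = 0
G(1) = mex{0} = 1
G(2) = mex{1} = 0
G(3) = mex{0} = 1
G(4) = mex{1,0} = 2
G(5) = mex{2,1,0} = 3
G(6) = mex{3,0,1,0} = 2
G(7) = mex{2,1,0,1} = 3
G(8) = mex{3,2,1,0,0} = 4
G(9) = mex{4,3,2,1,1} = 0
G(10) = mex{0,2,3,2,0} = 1
G(11) = mex{1,3,2,3,1} = 0
G(12) = mex{0,4,3,2,2} = 1
G(13) = mex{1,0,4,3,3} = 2
G(14) = mex{2,1,0,4,2} = 3
G(15) = mex{3,0,1,0,3} = 2
P-positions are exactly the n with G(n) = 0.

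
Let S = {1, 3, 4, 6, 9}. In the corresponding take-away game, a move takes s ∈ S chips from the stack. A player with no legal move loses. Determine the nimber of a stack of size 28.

2

n :  0  1  2  3  4  5  6  7  8  9 10 11 12 13 14 15 16 17 18 19 20 21 22 23 24 25 26 27 28
G :  0  1  0  1  2  3  2  0  1  4  3  2  0  1  0  1  2  3  2  0  1  4  3  2  0  1  0  1  2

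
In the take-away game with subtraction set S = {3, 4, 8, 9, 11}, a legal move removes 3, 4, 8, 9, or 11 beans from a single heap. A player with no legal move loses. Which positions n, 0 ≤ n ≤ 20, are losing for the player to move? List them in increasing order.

0, 1, 2, 7, 14, 19, 20

n :  0  1  2  3  4  5  6  7  8  9 10 11 12 13 14 15 16 17 18 19 20
G :  0  0  0  1  1  1  2  0  2  3  1  3  4  2  0  5  3  1  2  0  0
P-positions are exactly the n with G(n) = 0.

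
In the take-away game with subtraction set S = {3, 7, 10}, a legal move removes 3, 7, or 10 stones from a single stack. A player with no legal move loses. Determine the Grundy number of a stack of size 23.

1

G(0) = 0
G(1) = mex{} = 0
G(2) = mex{} = 0
G(3) = mex{0} = 1
G(4) = mex{0} = 1
G(5) = mex{0} = 1
G(6) = mex{1} = 0
G(7) = mex{1,0} = 2
G(8) = mex{1,0} = 2
G(9) = mex{0,0} = 1
G(10) = mex{2,1,0} = 3
G(11) = mex{2,1,0} = 3
G(12) = mex{1,1,0} = 2
G(13) = mex{3,0,1} = 2
G(14) = mex{3,2,1} = 0
G(15) = mex{2,2,1} = 0
G(16) = mex{2,1,0} = 3
G(17) = mex{0,3,2} = 1
G(18) = mex{0,3,2} = 1
G(19) = mex{3,2,1} = 0
G(20) = mex{1,2,3} = 0
G(21) = mex{1,0,3} = 2
G(22) = mex{0,0,2} = 1
G(23) = mex{0,3,2} = 1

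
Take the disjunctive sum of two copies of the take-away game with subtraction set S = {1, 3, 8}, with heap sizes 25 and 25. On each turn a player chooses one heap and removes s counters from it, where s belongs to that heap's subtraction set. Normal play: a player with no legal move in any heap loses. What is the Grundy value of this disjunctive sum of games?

All heaps use S = {1, 3, 8}:
n :  0  1  2  3  4  5  6  7  8  9 10 11 12 13 14 15 16 17 18 19 20 21 22 23 24 25
G :  0  1  0  1  0  1  0  1  2  3  2  0  1  0  1  0  1  0  1  2  3  2  0  1  0  1
Heap A: G(25) = 1.
Heap B: G(25) = 1.
Combined Grundy value = 1 ⊕ 1 = 0.

0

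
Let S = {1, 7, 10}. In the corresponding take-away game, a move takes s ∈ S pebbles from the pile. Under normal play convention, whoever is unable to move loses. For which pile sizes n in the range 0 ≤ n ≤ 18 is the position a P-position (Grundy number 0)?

0, 2, 4, 6, 8, 17

n :  0  1  2  3  4  5  6  7  8  9 10 11 12 13 14 15 16 17 18
G :  0  1  0  1  0  1  0  1  0  1  2  3  2  3  2  3  2  0  1
P-positions are exactly the n with G(n) = 0.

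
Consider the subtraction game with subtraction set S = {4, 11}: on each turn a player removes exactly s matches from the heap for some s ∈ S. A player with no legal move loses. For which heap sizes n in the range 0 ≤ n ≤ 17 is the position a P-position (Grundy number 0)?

0, 1, 2, 3, 8, 9, 10, 15, 16, 17

G(0) = 0
G(1) = mex{} = 0
G(2) = mex{} = 0
G(3) = mex{} = 0
G(4) = mex{0} = 1
G(5) = mex{0} = 1
G(6) = mex{0} = 1
G(7) = mex{0} = 1
G(8) = mex{1} = 0
G(9) = mex{1} = 0
G(10) = mex{1} = 0
G(11) = mex{1,0} = 2
G(12) = mex{0,0} = 1
G(13) = mex{0,0} = 1
G(14) = mex{0,0} = 1
G(15) = mex{2,1} = 0
G(16) = mex{1,1} = 0
G(17) = mex{1,1} = 0
P-positions are exactly the n with G(n) = 0.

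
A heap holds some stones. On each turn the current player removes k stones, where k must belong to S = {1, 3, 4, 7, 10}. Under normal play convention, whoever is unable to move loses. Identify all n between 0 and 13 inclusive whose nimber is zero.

0, 2, 8, 13

n :  0  1  2  3  4  5  6  7  8  9 10 11 12 13
G :  0  1  0  1  2  3  2  3  0  1  4  5  2  0
P-positions are exactly the n with G(n) = 0.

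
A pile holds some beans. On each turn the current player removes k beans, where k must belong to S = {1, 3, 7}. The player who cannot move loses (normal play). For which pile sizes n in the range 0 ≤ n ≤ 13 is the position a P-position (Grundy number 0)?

0, 2, 4, 6, 8, 10, 12

n :  0  1  2  3  4  5  6  7  8  9 10 11 12 13
G :  0  1  0  1  0  1  0  1  0  1  0  1  0  1
P-positions are exactly the n with G(n) = 0.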